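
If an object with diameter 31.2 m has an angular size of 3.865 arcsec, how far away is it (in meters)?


D = size / theta_rad, theta_rad = 3.865 * pi/(180*3600) = 1.874e-05, D = 1.665e+06

1.665e+06 m


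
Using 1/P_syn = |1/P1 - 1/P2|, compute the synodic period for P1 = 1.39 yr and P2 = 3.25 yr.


1/P_syn = |1/P1 - 1/P2| = |1/1.39 - 1/3.25| => P_syn = 2.4288

2.4288 years


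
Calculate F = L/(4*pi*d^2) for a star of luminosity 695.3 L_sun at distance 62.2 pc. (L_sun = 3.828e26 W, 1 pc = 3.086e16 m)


F = L / (4*pi*d^2) = 2.662e+29 / (4*pi*(1.919e+18)^2) = 5.749e-09

5.749e-09 W/m^2


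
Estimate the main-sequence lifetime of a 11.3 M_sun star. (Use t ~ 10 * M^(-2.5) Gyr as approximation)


t = 10 * M^(-2.5) = 10 * 11.3^(-2.5) = 0.0233

0.0233 Gyr


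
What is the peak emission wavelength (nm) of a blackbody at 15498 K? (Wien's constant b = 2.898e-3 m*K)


lam_max = b / T = 2.898e-3 / 15498 = 1.870e-07 m = 186.9919 nm

186.9919 nm


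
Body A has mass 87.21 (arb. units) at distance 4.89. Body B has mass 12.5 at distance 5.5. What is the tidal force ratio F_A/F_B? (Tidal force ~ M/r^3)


Ratio = (M1/r1^3) / (M2/r2^3) = (87.21/4.89^3) / (12.5/5.5^3) = 9.927

9.927


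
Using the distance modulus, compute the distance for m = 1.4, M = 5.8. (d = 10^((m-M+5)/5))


d = 10^((m - M + 5)/5) = 10^((1.4 - 5.8 + 5)/5) = 1.3183

1.3183 pc


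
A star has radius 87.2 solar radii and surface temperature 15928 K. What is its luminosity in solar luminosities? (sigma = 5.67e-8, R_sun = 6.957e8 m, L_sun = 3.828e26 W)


R = 87.2 * 6.957e8 m = 6.066504e+10 m. L = 4*pi*R^2*sigma*T^4 = 4*pi*(6.066504e+10)^2 * 5.67e-8 * 15928^4 = 1.687776313e+32 W. L/L_sun = 1.687776313e+32 / 3.828e26 = 440902.9031

440902.9031 L_sun


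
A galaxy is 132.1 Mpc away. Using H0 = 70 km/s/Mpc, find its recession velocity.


v = H0 * d = 70 * 132.1 = 9247.0

9247.0 km/s


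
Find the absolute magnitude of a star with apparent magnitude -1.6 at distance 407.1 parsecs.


M = m - 5*log10(d) + 5 = -1.6 - 5*log10(407.1) + 5 = -9.6485

-9.6485


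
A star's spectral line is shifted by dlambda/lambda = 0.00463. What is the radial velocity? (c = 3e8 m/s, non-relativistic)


v = (dlambda/lambda) * c = 0.00463 * 3e8 = 1.389e+06

1.389e+06 m/s


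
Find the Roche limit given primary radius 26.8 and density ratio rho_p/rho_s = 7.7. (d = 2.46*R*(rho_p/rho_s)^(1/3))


d_Roche = 2.46 * 26.8 * 7.7^(1/3) = 130.1868

130.1868


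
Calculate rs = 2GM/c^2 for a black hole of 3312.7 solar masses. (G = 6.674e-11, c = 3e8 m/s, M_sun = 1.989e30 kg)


M = 3312.7 * 1.989e30 kg = 6.5889603e+33 kg. rs = 2GM/c^2 = 2 * 6.674e-11 * 6.5889603e+33 / (3e8)^2 = 9.772e+06

9.772e+06 m


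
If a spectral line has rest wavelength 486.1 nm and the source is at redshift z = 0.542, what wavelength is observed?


lam_obs = lam_emit * (1 + z) = 486.1 * (1 + 0.542) = 749.5662

749.5662 nm


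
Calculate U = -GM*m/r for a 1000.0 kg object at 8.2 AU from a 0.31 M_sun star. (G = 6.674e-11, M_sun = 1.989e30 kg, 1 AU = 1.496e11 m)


M = 0.31 * 1.989e30 kg = 6.1659e+29 kg; r = 8.2 AU * 1.496e11 m/AU = 1.22672e+12 m. U = -GM*m/r = -(6.674e-11 * 6.1659e+29 * 1000.0) / 1.22672e+12 = -3.355e+10

-3.355e+10 J


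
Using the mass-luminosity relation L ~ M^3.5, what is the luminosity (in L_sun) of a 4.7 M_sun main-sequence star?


L/L_sun = (M/M_sun)^3.5 = 4.7^3.5 = 225.0829

225.0829 L_sun


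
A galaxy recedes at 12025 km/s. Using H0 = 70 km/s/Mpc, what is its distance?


d = v / H0 = 12025 / 70 = 171.7857

171.7857 Mpc


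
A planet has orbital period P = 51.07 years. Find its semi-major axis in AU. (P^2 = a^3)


a = P^(2/3) = 51.07^(2/3) = 13.765

13.765 AU


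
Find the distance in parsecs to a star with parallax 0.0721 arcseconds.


d = 1/p = 1/0.0721 = 13.8696

13.8696 pc


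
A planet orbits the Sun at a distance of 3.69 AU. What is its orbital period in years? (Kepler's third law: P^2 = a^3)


P = a^(3/2) = 3.69^1.5 = 7.0883

7.0883 years


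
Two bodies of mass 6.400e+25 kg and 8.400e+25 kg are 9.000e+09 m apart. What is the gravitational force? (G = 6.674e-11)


F = G*m1*m2/r^2 = 6.674e-11 * 6.400e+25 * 8.400e+25 / (9.000e+09)^2 = 6.674e-11 * 5.376e+51 / 8.100e+19 = 4.430e+21

4.430e+21 N


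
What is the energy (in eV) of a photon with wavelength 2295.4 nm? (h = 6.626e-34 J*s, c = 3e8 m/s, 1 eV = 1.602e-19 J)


E = hc/lambda = 6.626e-34 * 3e8 / 2.295e-06 = 8.660e-20 J = 0.5406 eV

0.5406 eV


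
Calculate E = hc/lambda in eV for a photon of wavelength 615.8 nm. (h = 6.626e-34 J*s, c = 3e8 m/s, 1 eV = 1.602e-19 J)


E = hc/lambda = 6.626e-34 * 3e8 / 6.158e-07 = 3.228e-19 J = 2.015 eV

2.015 eV


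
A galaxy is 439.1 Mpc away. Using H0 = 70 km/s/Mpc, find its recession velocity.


v = H0 * d = 70 * 439.1 = 30737.0

30737.0 km/s


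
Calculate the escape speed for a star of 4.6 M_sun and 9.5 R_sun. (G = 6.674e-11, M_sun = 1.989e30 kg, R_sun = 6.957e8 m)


M = 4.6 * 1.989e30 kg = 9.1494e+30 kg; R = 9.5 * 6.957e8 m = 6.60915e+09 m. v_esc = sqrt(2GM/R) = sqrt(2 * 6.674e-11 * 9.1494e+30 / 6.60915e+09) = 429864.5211

429864.5211 m/s


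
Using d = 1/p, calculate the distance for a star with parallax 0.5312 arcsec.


d = 1/p = 1/0.5312 = 1.8825

1.8825 pc


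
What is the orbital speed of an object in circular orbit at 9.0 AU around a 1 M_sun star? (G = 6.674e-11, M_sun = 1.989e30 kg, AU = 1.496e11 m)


v = sqrt(GM/r) = sqrt(6.674e-11 * 1.989e+30 / 1.346e+12) = 9929.4099

9929.4099 m/s


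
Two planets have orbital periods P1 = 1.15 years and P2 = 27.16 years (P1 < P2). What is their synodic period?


1/P_syn = |1/P1 - 1/P2| = |1/1.15 - 1/27.16| => P_syn = 1.2008

1.2008 years


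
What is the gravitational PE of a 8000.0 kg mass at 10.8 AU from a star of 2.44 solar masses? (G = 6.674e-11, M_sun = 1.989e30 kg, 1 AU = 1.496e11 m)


M = 2.44 * 1.989e30 kg = 4.85316e+30 kg; r = 10.8 AU * 1.496e11 m/AU = 1.61568e+12 m. U = -GM*m/r = -(6.674e-11 * 4.85316e+30 * 8000.0) / 1.61568e+12 = -1.604e+12

-1.604e+12 J


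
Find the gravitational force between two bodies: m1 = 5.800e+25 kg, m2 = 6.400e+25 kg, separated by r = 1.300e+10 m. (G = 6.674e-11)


F = G*m1*m2/r^2 = 6.674e-11 * 5.800e+25 * 6.400e+25 / (1.300e+10)^2 = 6.674e-11 * 3.712e+51 / 1.690e+20 = 1.466e+21

1.466e+21 N


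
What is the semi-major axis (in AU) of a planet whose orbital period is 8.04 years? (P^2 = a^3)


a = P^(2/3) = 8.04^(2/3) = 4.0133

4.0133 AU


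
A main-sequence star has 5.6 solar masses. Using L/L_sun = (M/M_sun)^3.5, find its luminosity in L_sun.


L/L_sun = (M/M_sun)^3.5 = 5.6^3.5 = 415.5833

415.5833 L_sun


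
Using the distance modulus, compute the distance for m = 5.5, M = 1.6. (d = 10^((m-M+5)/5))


d = 10^((m - M + 5)/5) = 10^((5.5 - 1.6 + 5)/5) = 60.256

60.256 pc


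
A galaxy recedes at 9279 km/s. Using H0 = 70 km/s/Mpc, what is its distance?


d = v / H0 = 9279 / 70 = 132.5571

132.5571 Mpc


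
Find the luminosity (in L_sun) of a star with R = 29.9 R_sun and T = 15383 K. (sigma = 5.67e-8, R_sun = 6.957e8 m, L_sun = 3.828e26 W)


R = 29.9 * 6.957e8 m = 2.080143e+10 m. L = 4*pi*R^2*sigma*T^4 = 4*pi*(2.080143e+10)^2 * 5.67e-8 * 15383^4 = 1.726408106e+31 W. L/L_sun = 1.726408106e+31 / 3.828e26 = 45099.4803

45099.4803 L_sun


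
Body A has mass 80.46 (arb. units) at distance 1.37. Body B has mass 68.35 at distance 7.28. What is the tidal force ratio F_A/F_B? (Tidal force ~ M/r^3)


Ratio = (M1/r1^3) / (M2/r2^3) = (80.46/1.37^3) / (68.35/7.28^3) = 176.6339

176.6339


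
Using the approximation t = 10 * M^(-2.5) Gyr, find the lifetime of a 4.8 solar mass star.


t = 10 * M^(-2.5) = 10 * 4.8^(-2.5) = 0.1981

0.1981 Gyr


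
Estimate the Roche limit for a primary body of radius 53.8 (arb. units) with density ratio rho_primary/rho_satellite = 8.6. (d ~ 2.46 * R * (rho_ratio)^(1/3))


d_Roche = 2.46 * 53.8 * 8.6^(1/3) = 271.1545

271.1545


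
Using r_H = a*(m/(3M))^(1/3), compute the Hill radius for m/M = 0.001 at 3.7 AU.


r_H = a * (m/3M)^(1/3) = 3.7 * (0.001/3)^(1/3) = 0.2565

0.2565 AU


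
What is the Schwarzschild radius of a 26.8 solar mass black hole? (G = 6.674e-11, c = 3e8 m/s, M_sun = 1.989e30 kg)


M = 26.8 * 1.989e30 kg = 5.33052e+31 kg. rs = 2GM/c^2 = 2 * 6.674e-11 * 5.33052e+31 / (3e8)^2 = 79057.5344

79057.5344 m


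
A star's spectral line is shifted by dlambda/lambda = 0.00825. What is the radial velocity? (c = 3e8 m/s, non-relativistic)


v = (dlambda/lambda) * c = 0.00825 * 3e8 = 2.475e+06

2.475e+06 m/s


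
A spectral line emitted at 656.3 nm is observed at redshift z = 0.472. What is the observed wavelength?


lam_obs = lam_emit * (1 + z) = 656.3 * (1 + 0.472) = 966.0736

966.0736 nm


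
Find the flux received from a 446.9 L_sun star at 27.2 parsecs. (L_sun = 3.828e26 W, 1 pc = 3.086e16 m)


F = L / (4*pi*d^2) = 1.711e+29 / (4*pi*(8.394e+17)^2) = 1.932e-08

1.932e-08 W/m^2


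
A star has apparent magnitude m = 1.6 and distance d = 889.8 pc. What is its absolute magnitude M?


M = m - 5*log10(d) + 5 = 1.6 - 5*log10(889.8) + 5 = -8.1465

-8.1465


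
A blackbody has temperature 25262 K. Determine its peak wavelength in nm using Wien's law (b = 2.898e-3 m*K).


lam_max = b / T = 2.898e-3 / 25262 = 1.147e-07 m = 114.7178 nm

114.7178 nm


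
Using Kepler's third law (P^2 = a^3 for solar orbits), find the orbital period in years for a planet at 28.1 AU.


P = a^(3/2) = 28.1^1.5 = 148.9565

148.9565 years


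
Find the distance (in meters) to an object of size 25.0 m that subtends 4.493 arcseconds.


D = size / theta_rad, theta_rad = 4.493 * pi/(180*3600) = 2.178e-05, D = 1.148e+06

1.148e+06 m


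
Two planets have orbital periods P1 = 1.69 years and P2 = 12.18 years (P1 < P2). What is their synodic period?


1/P_syn = |1/P1 - 1/P2| = |1/1.69 - 1/12.18| => P_syn = 1.9623

1.9623 years


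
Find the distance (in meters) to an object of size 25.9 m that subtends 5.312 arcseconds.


D = size / theta_rad, theta_rad = 5.312 * pi/(180*3600) = 2.575e-05, D = 1.006e+06

1.006e+06 m


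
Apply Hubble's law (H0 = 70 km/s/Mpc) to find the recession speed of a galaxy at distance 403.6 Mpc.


v = H0 * d = 70 * 403.6 = 28252.0

28252.0 km/s


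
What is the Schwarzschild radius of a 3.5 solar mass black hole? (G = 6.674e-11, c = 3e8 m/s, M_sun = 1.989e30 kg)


M = 3.5 * 1.989e30 kg = 6.9615e+30 kg. rs = 2GM/c^2 = 2 * 6.674e-11 * 6.9615e+30 / (3e8)^2 = 10324.678

10324.678 m


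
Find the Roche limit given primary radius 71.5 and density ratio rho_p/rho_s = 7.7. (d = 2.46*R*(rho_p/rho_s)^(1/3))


d_Roche = 2.46 * 71.5 * 7.7^(1/3) = 347.3266

347.3266


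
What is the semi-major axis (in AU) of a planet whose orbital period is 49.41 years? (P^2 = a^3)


a = P^(2/3) = 49.41^(2/3) = 13.4651

13.4651 AU


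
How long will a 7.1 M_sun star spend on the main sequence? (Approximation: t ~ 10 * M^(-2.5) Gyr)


t = 10 * M^(-2.5) = 10 * 7.1^(-2.5) = 0.0744

0.0744 Gyr


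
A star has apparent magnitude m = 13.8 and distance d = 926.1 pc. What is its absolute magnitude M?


M = m - 5*log10(d) + 5 = 13.8 - 5*log10(926.1) + 5 = 3.9667

3.9667


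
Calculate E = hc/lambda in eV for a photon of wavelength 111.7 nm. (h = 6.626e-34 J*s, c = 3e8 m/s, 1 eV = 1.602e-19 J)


E = hc/lambda = 6.626e-34 * 3e8 / 1.117e-07 = 1.780e-18 J = 11.1085 eV

11.1085 eV


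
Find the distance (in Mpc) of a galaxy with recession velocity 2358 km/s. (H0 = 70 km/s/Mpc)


d = v / H0 = 2358 / 70 = 33.6857

33.6857 Mpc


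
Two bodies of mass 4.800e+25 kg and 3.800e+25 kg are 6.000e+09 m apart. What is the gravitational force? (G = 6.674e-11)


F = G*m1*m2/r^2 = 6.674e-11 * 4.800e+25 * 3.800e+25 / (6.000e+09)^2 = 6.674e-11 * 1.824e+51 / 3.600e+19 = 3.381e+21

3.381e+21 N


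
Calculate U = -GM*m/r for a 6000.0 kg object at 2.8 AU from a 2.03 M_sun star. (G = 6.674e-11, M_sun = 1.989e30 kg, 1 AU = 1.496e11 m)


M = 2.03 * 1.989e30 kg = 4.03767e+30 kg; r = 2.8 AU * 1.496e11 m/AU = 4.1888e+11 m. U = -GM*m/r = -(6.674e-11 * 4.03767e+30 * 6000.0) / 4.1888e+11 = -3.860e+12

-3.860e+12 J


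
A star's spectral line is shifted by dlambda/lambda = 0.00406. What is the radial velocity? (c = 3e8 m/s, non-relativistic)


v = (dlambda/lambda) * c = 0.00406 * 3e8 = 1.218e+06

1.218e+06 m/s


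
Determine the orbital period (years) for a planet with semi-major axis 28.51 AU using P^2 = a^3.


P = a^(3/2) = 28.51^1.5 = 152.2285

152.2285 years


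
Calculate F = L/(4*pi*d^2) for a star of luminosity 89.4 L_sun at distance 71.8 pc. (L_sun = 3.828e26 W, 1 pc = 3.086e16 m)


F = L / (4*pi*d^2) = 3.422e+28 / (4*pi*(2.216e+18)^2) = 5.547e-10

5.547e-10 W/m^2


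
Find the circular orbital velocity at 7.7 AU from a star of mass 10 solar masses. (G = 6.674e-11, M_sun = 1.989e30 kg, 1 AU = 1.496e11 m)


v = sqrt(GM/r) = sqrt(6.674e-11 * 1.989e+31 / 1.152e+12) = 33946.8384

33946.8384 m/s


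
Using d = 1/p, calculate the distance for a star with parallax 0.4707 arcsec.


d = 1/p = 1/0.4707 = 2.1245

2.1245 pc


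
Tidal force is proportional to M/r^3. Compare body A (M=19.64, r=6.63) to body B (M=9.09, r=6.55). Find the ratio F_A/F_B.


Ratio = (M1/r1^3) / (M2/r2^3) = (19.64/6.63^3) / (9.09/6.55^3) = 2.0833

2.0833


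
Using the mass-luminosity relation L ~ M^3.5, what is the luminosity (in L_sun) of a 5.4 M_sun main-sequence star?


L/L_sun = (M/M_sun)^3.5 = 5.4^3.5 = 365.9133

365.9133 L_sun


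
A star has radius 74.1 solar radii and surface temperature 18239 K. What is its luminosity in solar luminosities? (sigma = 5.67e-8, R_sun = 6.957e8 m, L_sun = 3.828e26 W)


R = 74.1 * 6.957e8 m = 5.155137e+10 m. L = 4*pi*R^2*sigma*T^4 = 4*pi*(5.155137e+10)^2 * 5.67e-8 * 18239^4 = 2.095450658e+32 W. L/L_sun = 2.095450658e+32 / 3.828e26 = 547400.9034

547400.9034 L_sun


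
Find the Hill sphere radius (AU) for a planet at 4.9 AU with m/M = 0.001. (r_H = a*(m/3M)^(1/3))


r_H = a * (m/3M)^(1/3) = 4.9 * (0.001/3)^(1/3) = 0.3397

0.3397 AU


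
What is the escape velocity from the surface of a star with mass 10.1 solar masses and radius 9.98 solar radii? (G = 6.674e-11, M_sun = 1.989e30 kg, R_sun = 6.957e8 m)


M = 10.1 * 1.989e30 kg = 2.00889e+31 kg; R = 9.98 * 6.957e8 m = 6.943086e+09 m. v_esc = sqrt(2GM/R) = sqrt(2 * 6.674e-11 * 2.00889e+31 / 6.943086e+09) = 621455.3128

621455.3128 m/s


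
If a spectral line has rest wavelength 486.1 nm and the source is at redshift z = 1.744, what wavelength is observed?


lam_obs = lam_emit * (1 + z) = 486.1 * (1 + 1.744) = 1333.8584

1333.8584 nm


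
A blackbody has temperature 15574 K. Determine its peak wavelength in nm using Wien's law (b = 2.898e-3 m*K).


lam_max = b / T = 2.898e-3 / 15574 = 1.861e-07 m = 186.0794 nm

186.0794 nm


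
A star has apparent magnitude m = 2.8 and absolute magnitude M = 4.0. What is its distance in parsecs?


d = 10^((m - M + 5)/5) = 10^((2.8 - 4.0 + 5)/5) = 5.7544

5.7544 pc


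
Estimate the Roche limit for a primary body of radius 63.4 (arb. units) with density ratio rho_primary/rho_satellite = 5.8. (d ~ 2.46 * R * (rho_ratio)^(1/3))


d_Roche = 2.46 * 63.4 * 5.8^(1/3) = 280.2208

280.2208


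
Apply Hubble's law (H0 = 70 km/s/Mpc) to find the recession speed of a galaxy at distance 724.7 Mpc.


v = H0 * d = 70 * 724.7 = 50729.0

50729.0 km/s


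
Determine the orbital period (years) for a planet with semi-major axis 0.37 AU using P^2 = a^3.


P = a^(3/2) = 0.37^1.5 = 0.2251

0.2251 years


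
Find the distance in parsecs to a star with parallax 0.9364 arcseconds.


d = 1/p = 1/0.9364 = 1.0679

1.0679 pc


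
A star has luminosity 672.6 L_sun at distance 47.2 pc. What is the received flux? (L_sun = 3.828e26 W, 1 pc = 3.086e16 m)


F = L / (4*pi*d^2) = 2.575e+29 / (4*pi*(1.457e+18)^2) = 9.657e-09

9.657e-09 W/m^2


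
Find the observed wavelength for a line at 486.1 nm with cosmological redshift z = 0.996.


lam_obs = lam_emit * (1 + z) = 486.1 * (1 + 0.996) = 970.2556

970.2556 nm


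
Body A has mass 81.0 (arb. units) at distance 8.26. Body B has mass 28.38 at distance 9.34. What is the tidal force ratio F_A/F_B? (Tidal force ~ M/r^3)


Ratio = (M1/r1^3) / (M2/r2^3) = (81.0/8.26^3) / (28.38/9.34^3) = 4.1264

4.1264


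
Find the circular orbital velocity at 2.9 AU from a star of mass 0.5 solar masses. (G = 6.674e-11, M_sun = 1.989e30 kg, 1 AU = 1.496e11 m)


v = sqrt(GM/r) = sqrt(6.674e-11 * 9.945e+29 / 4.338e+11) = 12368.8892

12368.8892 m/s


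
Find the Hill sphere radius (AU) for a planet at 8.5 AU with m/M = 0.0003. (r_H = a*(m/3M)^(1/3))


r_H = a * (m/3M)^(1/3) = 8.5 * (0.0003/3)^(1/3) = 0.3945

0.3945 AU


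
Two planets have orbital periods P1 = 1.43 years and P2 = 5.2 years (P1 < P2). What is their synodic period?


1/P_syn = |1/P1 - 1/P2| = |1/1.43 - 1/5.2| => P_syn = 1.9724

1.9724 years


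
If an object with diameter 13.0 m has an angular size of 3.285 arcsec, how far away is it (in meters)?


D = size / theta_rad, theta_rad = 3.285 * pi/(180*3600) = 1.593e-05, D = 816268.6396

816268.6396 m


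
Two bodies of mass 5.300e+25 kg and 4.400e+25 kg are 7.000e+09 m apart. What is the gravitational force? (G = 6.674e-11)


F = G*m1*m2/r^2 = 6.674e-11 * 5.300e+25 * 4.400e+25 / (7.000e+09)^2 = 6.674e-11 * 2.332e+51 / 4.900e+19 = 3.176e+21

3.176e+21 N


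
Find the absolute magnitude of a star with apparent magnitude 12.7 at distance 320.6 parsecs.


M = m - 5*log10(d) + 5 = 12.7 - 5*log10(320.6) + 5 = 5.1702

5.1702


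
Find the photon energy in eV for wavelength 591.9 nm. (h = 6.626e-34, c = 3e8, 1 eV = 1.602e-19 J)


E = hc/lambda = 6.626e-34 * 3e8 / 5.919e-07 = 3.358e-19 J = 2.0963 eV

2.0963 eV


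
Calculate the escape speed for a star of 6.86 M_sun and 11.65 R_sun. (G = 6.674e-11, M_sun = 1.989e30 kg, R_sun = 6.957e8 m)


M = 6.86 * 1.989e30 kg = 1.364454e+31 kg; R = 11.65 * 6.957e8 m = 8.104905e+09 m. v_esc = sqrt(2GM/R) = sqrt(2 * 6.674e-11 * 1.364454e+31 / 8.104905e+09) = 474038.466

474038.466 m/s


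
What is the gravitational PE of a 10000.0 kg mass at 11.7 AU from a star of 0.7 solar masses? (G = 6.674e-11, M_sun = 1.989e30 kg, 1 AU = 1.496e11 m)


M = 0.7 * 1.989e30 kg = 1.3923e+30 kg; r = 11.7 AU * 1.496e11 m/AU = 1.75032e+12 m. U = -GM*m/r = -(6.674e-11 * 1.3923e+30 * 10000.0) / 1.75032e+12 = -5.309e+11

-5.309e+11 J


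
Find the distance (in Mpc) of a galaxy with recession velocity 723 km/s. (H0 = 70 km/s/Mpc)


d = v / H0 = 723 / 70 = 10.3286

10.3286 Mpc


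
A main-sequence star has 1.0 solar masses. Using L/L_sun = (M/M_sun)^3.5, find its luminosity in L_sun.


L/L_sun = (M/M_sun)^3.5 = 1.0^3.5 = 1.0

1.0 L_sun


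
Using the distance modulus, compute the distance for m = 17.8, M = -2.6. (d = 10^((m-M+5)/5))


d = 10^((m - M + 5)/5) = 10^((17.8 - -2.6 + 5)/5) = 120226.4435

120226.4435 pc


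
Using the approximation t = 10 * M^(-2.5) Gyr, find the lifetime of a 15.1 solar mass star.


t = 10 * M^(-2.5) = 10 * 15.1^(-2.5) = 0.0113

0.0113 Gyr


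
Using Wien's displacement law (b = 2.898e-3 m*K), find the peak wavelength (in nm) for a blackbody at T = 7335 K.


lam_max = b / T = 2.898e-3 / 7335 = 3.951e-07 m = 395.092 nm

395.092 nm


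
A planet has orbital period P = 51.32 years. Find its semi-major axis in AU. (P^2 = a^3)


a = P^(2/3) = 51.32^(2/3) = 13.8099

13.8099 AU


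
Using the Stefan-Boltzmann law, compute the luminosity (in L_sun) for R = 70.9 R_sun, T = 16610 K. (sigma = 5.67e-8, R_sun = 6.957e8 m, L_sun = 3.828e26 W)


R = 70.9 * 6.957e8 m = 4.932513e+10 m. L = 4*pi*R^2*sigma*T^4 = 4*pi*(4.932513e+10)^2 * 5.67e-8 * 16610^4 = 1.31949555e+32 W. L/L_sun = 1.31949555e+32 / 3.828e26 = 344695.8071

344695.8071 L_sun


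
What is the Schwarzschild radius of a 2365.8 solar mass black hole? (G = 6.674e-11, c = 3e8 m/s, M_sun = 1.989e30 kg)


M = 2365.8 * 1.989e30 kg = 4.7055762e+33 kg. rs = 2GM/c^2 = 2 * 6.674e-11 * 4.7055762e+33 / (3e8)^2 = 6.979e+06

6.979e+06 m


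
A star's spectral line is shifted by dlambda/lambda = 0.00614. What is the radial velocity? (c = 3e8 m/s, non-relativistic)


v = (dlambda/lambda) * c = 0.00614 * 3e8 = 1.842e+06

1.842e+06 m/s


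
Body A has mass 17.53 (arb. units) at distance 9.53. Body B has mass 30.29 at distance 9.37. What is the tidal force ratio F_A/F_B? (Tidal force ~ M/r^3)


Ratio = (M1/r1^3) / (M2/r2^3) = (17.53/9.53^3) / (30.29/9.37^3) = 0.5501

0.5501


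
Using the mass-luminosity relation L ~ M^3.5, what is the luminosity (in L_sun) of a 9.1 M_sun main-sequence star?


L/L_sun = (M/M_sun)^3.5 = 9.1^3.5 = 2273.2378

2273.2378 L_sun


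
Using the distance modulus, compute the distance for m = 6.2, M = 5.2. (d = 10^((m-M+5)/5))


d = 10^((m - M + 5)/5) = 10^((6.2 - 5.2 + 5)/5) = 15.8489

15.8489 pc


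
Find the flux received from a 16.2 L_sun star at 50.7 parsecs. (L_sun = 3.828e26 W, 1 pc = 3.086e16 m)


F = L / (4*pi*d^2) = 6.201e+27 / (4*pi*(1.565e+18)^2) = 2.016e-10

2.016e-10 W/m^2


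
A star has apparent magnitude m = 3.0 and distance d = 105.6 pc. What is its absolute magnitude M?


M = m - 5*log10(d) + 5 = 3.0 - 5*log10(105.6) + 5 = -2.1183

-2.1183


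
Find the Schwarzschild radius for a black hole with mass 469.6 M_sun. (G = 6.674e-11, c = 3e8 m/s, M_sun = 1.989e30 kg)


M = 469.6 * 1.989e30 kg = 9.340344e+32 kg. rs = 2GM/c^2 = 2 * 6.674e-11 * 9.340344e+32 / (3e8)^2 = 1.385e+06

1.385e+06 m


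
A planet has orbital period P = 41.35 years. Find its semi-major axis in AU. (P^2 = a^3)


a = P^(2/3) = 41.35^(2/3) = 11.9578

11.9578 AU


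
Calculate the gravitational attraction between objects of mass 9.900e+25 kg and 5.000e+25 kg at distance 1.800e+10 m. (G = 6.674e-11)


F = G*m1*m2/r^2 = 6.674e-11 * 9.900e+25 * 5.000e+25 / (1.800e+10)^2 = 6.674e-11 * 4.950e+51 / 3.240e+20 = 1.020e+21

1.020e+21 N


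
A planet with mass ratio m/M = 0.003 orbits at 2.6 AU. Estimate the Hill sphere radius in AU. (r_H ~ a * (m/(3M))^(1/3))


r_H = a * (m/3M)^(1/3) = 2.6 * (0.003/3)^(1/3) = 0.26

0.26 AU


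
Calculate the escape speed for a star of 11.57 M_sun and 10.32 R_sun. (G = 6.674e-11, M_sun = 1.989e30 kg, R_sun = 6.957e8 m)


M = 11.57 * 1.989e30 kg = 2.301273e+31 kg; R = 10.32 * 6.957e8 m = 7.179624e+09 m. v_esc = sqrt(2GM/R) = sqrt(2 * 6.674e-11 * 2.301273e+31 / 7.179624e+09) = 654095.7386

654095.7386 m/s


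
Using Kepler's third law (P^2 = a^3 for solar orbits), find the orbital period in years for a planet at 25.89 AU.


P = a^(3/2) = 25.89^1.5 = 131.7341

131.7341 years


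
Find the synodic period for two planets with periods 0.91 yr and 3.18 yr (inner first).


1/P_syn = |1/P1 - 1/P2| = |1/0.91 - 1/3.18| => P_syn = 1.2748

1.2748 years


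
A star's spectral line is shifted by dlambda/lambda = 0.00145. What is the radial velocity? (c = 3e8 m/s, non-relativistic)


v = (dlambda/lambda) * c = 0.00145 * 3e8 = 435000.0

435000.0 m/s


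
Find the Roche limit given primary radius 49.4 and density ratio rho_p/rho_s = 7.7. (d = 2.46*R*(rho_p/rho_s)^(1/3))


d_Roche = 2.46 * 49.4 * 7.7^(1/3) = 239.9711

239.9711


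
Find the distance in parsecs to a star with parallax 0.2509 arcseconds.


d = 1/p = 1/0.2509 = 3.9857

3.9857 pc


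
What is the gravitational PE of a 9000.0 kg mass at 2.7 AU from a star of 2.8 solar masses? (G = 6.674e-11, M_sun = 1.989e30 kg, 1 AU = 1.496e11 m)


M = 2.8 * 1.989e30 kg = 5.5692e+30 kg; r = 2.7 AU * 1.496e11 m/AU = 4.0392e+11 m. U = -GM*m/r = -(6.674e-11 * 5.5692e+30 * 9000.0) / 4.0392e+11 = -8.282e+12

-8.282e+12 J


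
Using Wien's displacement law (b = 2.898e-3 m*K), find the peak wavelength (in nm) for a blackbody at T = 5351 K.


lam_max = b / T = 2.898e-3 / 5351 = 5.416e-07 m = 541.581 nm

541.581 nm


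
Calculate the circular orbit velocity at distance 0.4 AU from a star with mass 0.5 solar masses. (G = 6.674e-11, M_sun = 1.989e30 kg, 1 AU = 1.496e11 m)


v = sqrt(GM/r) = sqrt(6.674e-11 * 9.945e+29 / 5.984e+10) = 33304.2534

33304.2534 m/s


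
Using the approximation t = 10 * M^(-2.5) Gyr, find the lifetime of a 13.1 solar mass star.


t = 10 * M^(-2.5) = 10 * 13.1^(-2.5) = 0.0161

0.0161 Gyr


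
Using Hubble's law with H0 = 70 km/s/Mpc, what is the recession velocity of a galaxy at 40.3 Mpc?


v = H0 * d = 70 * 40.3 = 2821.0

2821.0 km/s


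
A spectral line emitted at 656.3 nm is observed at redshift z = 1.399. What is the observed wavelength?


lam_obs = lam_emit * (1 + z) = 656.3 * (1 + 1.399) = 1574.4637

1574.4637 nm


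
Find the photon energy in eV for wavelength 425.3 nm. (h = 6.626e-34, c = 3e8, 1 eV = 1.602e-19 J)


E = hc/lambda = 6.626e-34 * 3e8 / 4.253e-07 = 4.674e-19 J = 2.9175 eV

2.9175 eV


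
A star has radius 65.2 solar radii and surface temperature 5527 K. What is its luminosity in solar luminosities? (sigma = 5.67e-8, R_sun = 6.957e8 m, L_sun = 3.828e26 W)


R = 65.2 * 6.957e8 m = 4.535964e+10 m. L = 4*pi*R^2*sigma*T^4 = 4*pi*(4.535964e+10)^2 * 5.67e-8 * 5527^4 = 1.368012228e+30 W. L/L_sun = 1.368012228e+30 / 3.828e26 = 3573.6997

3573.6997 L_sun


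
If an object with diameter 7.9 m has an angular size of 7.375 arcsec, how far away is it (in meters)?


D = size / theta_rad, theta_rad = 7.375 * pi/(180*3600) = 3.576e-05, D = 220948.0636

220948.0636 m


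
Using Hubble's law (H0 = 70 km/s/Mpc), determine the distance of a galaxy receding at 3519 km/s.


d = v / H0 = 3519 / 70 = 50.2714

50.2714 Mpc


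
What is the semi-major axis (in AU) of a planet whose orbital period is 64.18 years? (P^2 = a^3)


a = P^(2/3) = 64.18^(2/3) = 16.03

16.03 AU


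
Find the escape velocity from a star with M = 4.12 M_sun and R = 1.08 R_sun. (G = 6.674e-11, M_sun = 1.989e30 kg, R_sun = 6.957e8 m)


M = 4.12 * 1.989e30 kg = 8.19468e+30 kg; R = 1.08 * 6.957e8 m = 7.51356e+08 m. v_esc = sqrt(2GM/R) = sqrt(2 * 6.674e-11 * 8.19468e+30 / 7.51356e+08) = 1.207e+06

1.207e+06 m/s


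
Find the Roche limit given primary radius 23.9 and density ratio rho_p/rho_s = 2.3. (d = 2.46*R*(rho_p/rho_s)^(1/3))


d_Roche = 2.46 * 23.9 * 2.3^(1/3) = 77.6084

77.6084


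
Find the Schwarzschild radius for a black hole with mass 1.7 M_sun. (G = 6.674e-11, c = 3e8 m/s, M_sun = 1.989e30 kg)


M = 1.7 * 1.989e30 kg = 3.3813e+30 kg. rs = 2GM/c^2 = 2 * 6.674e-11 * 3.3813e+30 / (3e8)^2 = 5014.8436

5014.8436 m


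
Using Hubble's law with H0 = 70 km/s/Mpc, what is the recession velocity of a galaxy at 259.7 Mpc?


v = H0 * d = 70 * 259.7 = 18179.0

18179.0 km/s


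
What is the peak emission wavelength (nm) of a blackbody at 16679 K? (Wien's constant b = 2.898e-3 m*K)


lam_max = b / T = 2.898e-3 / 16679 = 1.738e-07 m = 173.7514 nm

173.7514 nm


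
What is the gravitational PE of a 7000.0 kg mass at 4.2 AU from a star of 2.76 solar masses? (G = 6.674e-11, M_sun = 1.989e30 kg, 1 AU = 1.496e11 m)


M = 2.76 * 1.989e30 kg = 5.48964e+30 kg; r = 4.2 AU * 1.496e11 m/AU = 6.2832e+11 m. U = -GM*m/r = -(6.674e-11 * 5.48964e+30 * 7000.0) / 6.2832e+11 = -4.082e+12

-4.082e+12 J


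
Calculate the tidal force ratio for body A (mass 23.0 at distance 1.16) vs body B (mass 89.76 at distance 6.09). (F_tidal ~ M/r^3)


Ratio = (M1/r1^3) / (M2/r2^3) = (23.0/1.16^3) / (89.76/6.09^3) = 37.0786

37.0786


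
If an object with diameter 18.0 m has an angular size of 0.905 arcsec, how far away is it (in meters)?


D = size / theta_rad, theta_rad = 0.905 * pi/(180*3600) = 4.388e-06, D = 4.103e+06

4.103e+06 m


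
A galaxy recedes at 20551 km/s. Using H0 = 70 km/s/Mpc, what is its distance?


d = v / H0 = 20551 / 70 = 293.5857

293.5857 Mpc


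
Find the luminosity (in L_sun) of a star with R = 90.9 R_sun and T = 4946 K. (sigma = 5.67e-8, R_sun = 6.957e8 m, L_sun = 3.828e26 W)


R = 90.9 * 6.957e8 m = 6.323913e+10 m. L = 4*pi*R^2*sigma*T^4 = 4*pi*(6.323913e+10)^2 * 5.67e-8 * 4946^4 = 1.705222852e+30 W. L/L_sun = 1.705222852e+30 / 3.828e26 = 4454.6052

4454.6052 L_sun


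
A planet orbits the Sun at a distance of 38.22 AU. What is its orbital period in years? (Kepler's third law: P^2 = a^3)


P = a^(3/2) = 38.22^1.5 = 236.2849

236.2849 years


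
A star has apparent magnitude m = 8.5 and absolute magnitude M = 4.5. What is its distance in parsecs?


d = 10^((m - M + 5)/5) = 10^((8.5 - 4.5 + 5)/5) = 63.0957

63.0957 pc


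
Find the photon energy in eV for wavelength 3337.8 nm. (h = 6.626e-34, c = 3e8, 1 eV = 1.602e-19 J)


E = hc/lambda = 6.626e-34 * 3e8 / 3.338e-06 = 5.955e-20 J = 0.3717 eV

0.3717 eV


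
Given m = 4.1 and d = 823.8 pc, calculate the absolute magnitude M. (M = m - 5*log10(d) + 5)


M = m - 5*log10(d) + 5 = 4.1 - 5*log10(823.8) + 5 = -5.4791

-5.4791


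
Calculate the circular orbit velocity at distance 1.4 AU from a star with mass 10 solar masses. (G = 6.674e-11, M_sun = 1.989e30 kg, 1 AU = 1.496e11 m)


v = sqrt(GM/r) = sqrt(6.674e-11 * 1.989e+31 / 2.094e+11) = 79612.393

79612.393 m/s


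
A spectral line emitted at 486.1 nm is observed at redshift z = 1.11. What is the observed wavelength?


lam_obs = lam_emit * (1 + z) = 486.1 * (1 + 1.11) = 1025.671

1025.671 nm


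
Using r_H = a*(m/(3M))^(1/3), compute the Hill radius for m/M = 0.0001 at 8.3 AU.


r_H = a * (m/3M)^(1/3) = 8.3 * (0.0001/3)^(1/3) = 0.2671

0.2671 AU


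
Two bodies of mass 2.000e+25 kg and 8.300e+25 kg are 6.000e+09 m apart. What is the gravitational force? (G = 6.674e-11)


F = G*m1*m2/r^2 = 6.674e-11 * 2.000e+25 * 8.300e+25 / (6.000e+09)^2 = 6.674e-11 * 1.660e+51 / 3.600e+19 = 3.077e+21

3.077e+21 N


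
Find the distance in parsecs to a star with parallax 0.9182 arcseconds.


d = 1/p = 1/0.9182 = 1.0891

1.0891 pc


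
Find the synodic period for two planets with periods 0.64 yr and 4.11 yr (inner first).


1/P_syn = |1/P1 - 1/P2| = |1/0.64 - 1/4.11| => P_syn = 0.758

0.758 years


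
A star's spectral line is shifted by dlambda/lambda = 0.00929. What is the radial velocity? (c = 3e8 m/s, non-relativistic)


v = (dlambda/lambda) * c = 0.00929 * 3e8 = 2.787e+06

2.787e+06 m/s


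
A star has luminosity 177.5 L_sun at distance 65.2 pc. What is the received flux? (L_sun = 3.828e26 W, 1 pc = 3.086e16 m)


F = L / (4*pi*d^2) = 6.795e+28 / (4*pi*(2.012e+18)^2) = 1.336e-09

1.336e-09 W/m^2


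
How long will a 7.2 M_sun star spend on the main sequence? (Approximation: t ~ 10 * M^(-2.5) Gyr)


t = 10 * M^(-2.5) = 10 * 7.2^(-2.5) = 0.0719

0.0719 Gyr


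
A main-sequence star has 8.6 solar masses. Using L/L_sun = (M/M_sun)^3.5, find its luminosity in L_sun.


L/L_sun = (M/M_sun)^3.5 = 8.6^3.5 = 1865.2823

1865.2823 L_sun


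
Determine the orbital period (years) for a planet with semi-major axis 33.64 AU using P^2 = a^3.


P = a^(3/2) = 33.64^1.5 = 195.112

195.112 years


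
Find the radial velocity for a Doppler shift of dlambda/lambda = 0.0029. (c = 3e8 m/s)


v = (dlambda/lambda) * c = 0.0029 * 3e8 = 870000.0

870000.0 m/s


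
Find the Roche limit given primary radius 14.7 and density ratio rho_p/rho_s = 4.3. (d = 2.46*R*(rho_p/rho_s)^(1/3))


d_Roche = 2.46 * 14.7 * 4.3^(1/3) = 58.8042

58.8042


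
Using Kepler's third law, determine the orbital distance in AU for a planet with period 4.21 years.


a = P^(2/3) = 4.21^(2/3) = 2.6073

2.6073 AU


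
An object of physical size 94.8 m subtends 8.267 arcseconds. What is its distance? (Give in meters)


D = size / theta_rad, theta_rad = 8.267 * pi/(180*3600) = 4.008e-05, D = 2.365e+06

2.365e+06 m


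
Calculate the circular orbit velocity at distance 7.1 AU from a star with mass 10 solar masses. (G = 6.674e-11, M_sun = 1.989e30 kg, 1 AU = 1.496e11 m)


v = sqrt(GM/r) = sqrt(6.674e-11 * 1.989e+31 / 1.062e+12) = 35352.1248

35352.1248 m/s


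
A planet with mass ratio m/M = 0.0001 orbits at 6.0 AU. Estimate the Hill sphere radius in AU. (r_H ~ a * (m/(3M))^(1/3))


r_H = a * (m/3M)^(1/3) = 6.0 * (0.0001/3)^(1/3) = 0.1931

0.1931 AU


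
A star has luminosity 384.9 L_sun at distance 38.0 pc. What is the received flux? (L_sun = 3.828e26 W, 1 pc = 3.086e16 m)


F = L / (4*pi*d^2) = 1.473e+29 / (4*pi*(1.173e+18)^2) = 8.526e-09

8.526e-09 W/m^2


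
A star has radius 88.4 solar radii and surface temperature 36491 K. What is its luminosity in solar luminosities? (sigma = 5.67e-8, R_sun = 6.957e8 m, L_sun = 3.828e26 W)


R = 88.4 * 6.957e8 m = 6.149988e+10 m. L = 4*pi*R^2*sigma*T^4 = 4*pi*(6.149988e+10)^2 * 5.67e-8 * 36491^4 = 4.7784222e+33 W. L/L_sun = 4.7784222e+33 / 3.828e26 = 1.248e+07

1.248e+07 L_sun


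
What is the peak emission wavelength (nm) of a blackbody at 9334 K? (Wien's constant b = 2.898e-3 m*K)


lam_max = b / T = 2.898e-3 / 9334 = 3.105e-07 m = 310.4778 nm

310.4778 nm


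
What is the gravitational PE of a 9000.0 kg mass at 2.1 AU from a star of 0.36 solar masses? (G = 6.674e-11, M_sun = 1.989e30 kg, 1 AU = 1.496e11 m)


M = 0.36 * 1.989e30 kg = 7.1604e+29 kg; r = 2.1 AU * 1.496e11 m/AU = 3.1416e+11 m. U = -GM*m/r = -(6.674e-11 * 7.1604e+29 * 9000.0) / 3.1416e+11 = -1.369e+12

-1.369e+12 J


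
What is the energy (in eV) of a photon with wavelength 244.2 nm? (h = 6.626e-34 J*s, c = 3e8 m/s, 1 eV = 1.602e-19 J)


E = hc/lambda = 6.626e-34 * 3e8 / 2.442e-07 = 8.140e-19 J = 5.0812 eV

5.0812 eV


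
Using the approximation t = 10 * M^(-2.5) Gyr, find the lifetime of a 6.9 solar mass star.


t = 10 * M^(-2.5) = 10 * 6.9^(-2.5) = 0.08

0.08 Gyr


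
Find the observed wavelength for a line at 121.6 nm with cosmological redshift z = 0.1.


lam_obs = lam_emit * (1 + z) = 121.6 * (1 + 0.1) = 133.76

133.76 nm


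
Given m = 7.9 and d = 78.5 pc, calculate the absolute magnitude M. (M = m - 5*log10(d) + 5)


M = m - 5*log10(d) + 5 = 7.9 - 5*log10(78.5) + 5 = 3.4257

3.4257


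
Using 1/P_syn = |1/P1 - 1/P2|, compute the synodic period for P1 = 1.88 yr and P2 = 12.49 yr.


1/P_syn = |1/P1 - 1/P2| = |1/1.88 - 1/12.49| => P_syn = 2.2131

2.2131 years


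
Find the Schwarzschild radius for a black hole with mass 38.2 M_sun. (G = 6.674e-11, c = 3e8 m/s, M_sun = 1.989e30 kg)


M = 38.2 * 1.989e30 kg = 7.59798e+31 kg. rs = 2GM/c^2 = 2 * 6.674e-11 * 7.59798e+31 / (3e8)^2 = 112686.4856

112686.4856 m


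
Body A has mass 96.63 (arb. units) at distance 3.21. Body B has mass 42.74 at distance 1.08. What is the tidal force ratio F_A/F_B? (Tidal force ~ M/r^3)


Ratio = (M1/r1^3) / (M2/r2^3) = (96.63/3.21^3) / (42.74/1.08^3) = 0.0861

0.0861


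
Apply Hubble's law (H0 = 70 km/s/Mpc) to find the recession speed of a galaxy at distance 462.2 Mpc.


v = H0 * d = 70 * 462.2 = 32354.0

32354.0 km/s


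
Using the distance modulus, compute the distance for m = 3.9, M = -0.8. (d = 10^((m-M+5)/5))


d = 10^((m - M + 5)/5) = 10^((3.9 - -0.8 + 5)/5) = 87.0964

87.0964 pc


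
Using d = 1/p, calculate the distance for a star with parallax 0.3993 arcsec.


d = 1/p = 1/0.3993 = 2.5044

2.5044 pc


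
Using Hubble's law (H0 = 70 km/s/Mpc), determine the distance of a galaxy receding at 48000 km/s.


d = v / H0 = 48000 / 70 = 685.7143

685.7143 Mpc


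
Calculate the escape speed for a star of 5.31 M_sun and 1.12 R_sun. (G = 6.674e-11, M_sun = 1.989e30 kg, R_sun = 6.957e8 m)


M = 5.31 * 1.989e30 kg = 1.056159e+31 kg; R = 1.12 * 6.957e8 m = 7.79184e+08 m. v_esc = sqrt(2GM/R) = sqrt(2 * 6.674e-11 * 1.056159e+31 / 7.79184e+08) = 1.345e+06

1.345e+06 m/s


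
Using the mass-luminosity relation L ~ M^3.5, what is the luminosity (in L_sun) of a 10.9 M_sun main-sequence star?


L/L_sun = (M/M_sun)^3.5 = 10.9^3.5 = 4275.5574

4275.5574 L_sun


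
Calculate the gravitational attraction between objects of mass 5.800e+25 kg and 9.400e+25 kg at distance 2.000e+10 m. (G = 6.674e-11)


F = G*m1*m2/r^2 = 6.674e-11 * 5.800e+25 * 9.400e+25 / (2.000e+10)^2 = 6.674e-11 * 5.452e+51 / 4.000e+20 = 9.097e+20

9.097e+20 N


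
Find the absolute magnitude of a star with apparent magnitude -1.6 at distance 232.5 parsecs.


M = m - 5*log10(d) + 5 = -1.6 - 5*log10(232.5) + 5 = -8.4321

-8.4321


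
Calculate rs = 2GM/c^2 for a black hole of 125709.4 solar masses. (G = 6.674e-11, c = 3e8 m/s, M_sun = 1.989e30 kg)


M = 125709.4 * 1.989e30 kg = 2.500359966e+35 kg. rs = 2GM/c^2 = 2 * 6.674e-11 * 2.500359966e+35 / (3e8)^2 = 3.708e+08

3.708e+08 m


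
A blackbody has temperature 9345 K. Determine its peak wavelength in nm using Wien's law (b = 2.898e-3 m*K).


lam_max = b / T = 2.898e-3 / 9345 = 3.101e-07 m = 310.1124 nm

310.1124 nm


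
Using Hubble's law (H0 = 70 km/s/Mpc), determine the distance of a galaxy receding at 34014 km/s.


d = v / H0 = 34014 / 70 = 485.9143

485.9143 Mpc


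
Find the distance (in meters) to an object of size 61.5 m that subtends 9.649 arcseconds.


D = size / theta_rad, theta_rad = 9.649 * pi/(180*3600) = 4.678e-05, D = 1.315e+06

1.315e+06 m


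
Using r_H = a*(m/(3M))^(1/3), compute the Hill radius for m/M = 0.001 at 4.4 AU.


r_H = a * (m/3M)^(1/3) = 4.4 * (0.001/3)^(1/3) = 0.3051

0.3051 AU


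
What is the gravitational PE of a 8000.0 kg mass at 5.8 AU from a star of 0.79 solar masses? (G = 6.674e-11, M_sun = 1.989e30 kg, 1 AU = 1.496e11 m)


M = 0.79 * 1.989e30 kg = 1.57131e+30 kg; r = 5.8 AU * 1.496e11 m/AU = 8.6768e+11 m. U = -GM*m/r = -(6.674e-11 * 1.57131e+30 * 8000.0) / 8.6768e+11 = -9.669e+11

-9.669e+11 J


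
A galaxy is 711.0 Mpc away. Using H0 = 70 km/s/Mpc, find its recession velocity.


v = H0 * d = 70 * 711.0 = 49770.0

49770.0 km/s


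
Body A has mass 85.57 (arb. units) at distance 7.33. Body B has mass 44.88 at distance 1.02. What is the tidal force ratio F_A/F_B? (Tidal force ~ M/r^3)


Ratio = (M1/r1^3) / (M2/r2^3) = (85.57/7.33^3) / (44.88/1.02^3) = 0.0051

0.0051


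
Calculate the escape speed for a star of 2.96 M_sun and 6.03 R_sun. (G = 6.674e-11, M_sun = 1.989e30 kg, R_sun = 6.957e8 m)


M = 2.96 * 1.989e30 kg = 5.88744e+30 kg; R = 6.03 * 6.957e8 m = 4.195071e+09 m. v_esc = sqrt(2GM/R) = sqrt(2 * 6.674e-11 * 5.88744e+30 / 4.195071e+09) = 432814.3868

432814.3868 m/s


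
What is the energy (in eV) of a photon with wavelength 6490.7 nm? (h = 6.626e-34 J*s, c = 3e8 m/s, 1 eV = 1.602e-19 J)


E = hc/lambda = 6.626e-34 * 3e8 / 6.491e-06 = 3.063e-20 J = 0.1912 eV

0.1912 eV


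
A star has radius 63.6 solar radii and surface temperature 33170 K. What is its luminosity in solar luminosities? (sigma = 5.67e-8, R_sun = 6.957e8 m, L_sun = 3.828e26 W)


R = 63.6 * 6.957e8 m = 4.424652e+10 m. L = 4*pi*R^2*sigma*T^4 = 4*pi*(4.424652e+10)^2 * 5.67e-8 * 33170^4 = 1.688624348e+33 W. L/L_sun = 1.688624348e+33 / 3.828e26 = 4.411e+06

4.411e+06 L_sun


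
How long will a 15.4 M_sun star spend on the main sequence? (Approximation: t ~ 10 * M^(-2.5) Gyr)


t = 10 * M^(-2.5) = 10 * 15.4^(-2.5) = 0.0107

0.0107 Gyr


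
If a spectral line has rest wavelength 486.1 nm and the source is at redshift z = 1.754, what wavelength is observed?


lam_obs = lam_emit * (1 + z) = 486.1 * (1 + 1.754) = 1338.7194

1338.7194 nm


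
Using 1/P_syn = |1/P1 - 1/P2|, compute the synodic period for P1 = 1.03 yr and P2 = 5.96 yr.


1/P_syn = |1/P1 - 1/P2| = |1/1.03 - 1/5.96| => P_syn = 1.2452

1.2452 years


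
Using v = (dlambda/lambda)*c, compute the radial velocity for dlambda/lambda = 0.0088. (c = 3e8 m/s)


v = (dlambda/lambda) * c = 0.0088 * 3e8 = 2.640e+06

2.640e+06 m/s


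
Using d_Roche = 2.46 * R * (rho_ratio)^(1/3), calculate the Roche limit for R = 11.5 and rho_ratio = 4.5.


d_Roche = 2.46 * 11.5 * 4.5^(1/3) = 46.7058

46.7058
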